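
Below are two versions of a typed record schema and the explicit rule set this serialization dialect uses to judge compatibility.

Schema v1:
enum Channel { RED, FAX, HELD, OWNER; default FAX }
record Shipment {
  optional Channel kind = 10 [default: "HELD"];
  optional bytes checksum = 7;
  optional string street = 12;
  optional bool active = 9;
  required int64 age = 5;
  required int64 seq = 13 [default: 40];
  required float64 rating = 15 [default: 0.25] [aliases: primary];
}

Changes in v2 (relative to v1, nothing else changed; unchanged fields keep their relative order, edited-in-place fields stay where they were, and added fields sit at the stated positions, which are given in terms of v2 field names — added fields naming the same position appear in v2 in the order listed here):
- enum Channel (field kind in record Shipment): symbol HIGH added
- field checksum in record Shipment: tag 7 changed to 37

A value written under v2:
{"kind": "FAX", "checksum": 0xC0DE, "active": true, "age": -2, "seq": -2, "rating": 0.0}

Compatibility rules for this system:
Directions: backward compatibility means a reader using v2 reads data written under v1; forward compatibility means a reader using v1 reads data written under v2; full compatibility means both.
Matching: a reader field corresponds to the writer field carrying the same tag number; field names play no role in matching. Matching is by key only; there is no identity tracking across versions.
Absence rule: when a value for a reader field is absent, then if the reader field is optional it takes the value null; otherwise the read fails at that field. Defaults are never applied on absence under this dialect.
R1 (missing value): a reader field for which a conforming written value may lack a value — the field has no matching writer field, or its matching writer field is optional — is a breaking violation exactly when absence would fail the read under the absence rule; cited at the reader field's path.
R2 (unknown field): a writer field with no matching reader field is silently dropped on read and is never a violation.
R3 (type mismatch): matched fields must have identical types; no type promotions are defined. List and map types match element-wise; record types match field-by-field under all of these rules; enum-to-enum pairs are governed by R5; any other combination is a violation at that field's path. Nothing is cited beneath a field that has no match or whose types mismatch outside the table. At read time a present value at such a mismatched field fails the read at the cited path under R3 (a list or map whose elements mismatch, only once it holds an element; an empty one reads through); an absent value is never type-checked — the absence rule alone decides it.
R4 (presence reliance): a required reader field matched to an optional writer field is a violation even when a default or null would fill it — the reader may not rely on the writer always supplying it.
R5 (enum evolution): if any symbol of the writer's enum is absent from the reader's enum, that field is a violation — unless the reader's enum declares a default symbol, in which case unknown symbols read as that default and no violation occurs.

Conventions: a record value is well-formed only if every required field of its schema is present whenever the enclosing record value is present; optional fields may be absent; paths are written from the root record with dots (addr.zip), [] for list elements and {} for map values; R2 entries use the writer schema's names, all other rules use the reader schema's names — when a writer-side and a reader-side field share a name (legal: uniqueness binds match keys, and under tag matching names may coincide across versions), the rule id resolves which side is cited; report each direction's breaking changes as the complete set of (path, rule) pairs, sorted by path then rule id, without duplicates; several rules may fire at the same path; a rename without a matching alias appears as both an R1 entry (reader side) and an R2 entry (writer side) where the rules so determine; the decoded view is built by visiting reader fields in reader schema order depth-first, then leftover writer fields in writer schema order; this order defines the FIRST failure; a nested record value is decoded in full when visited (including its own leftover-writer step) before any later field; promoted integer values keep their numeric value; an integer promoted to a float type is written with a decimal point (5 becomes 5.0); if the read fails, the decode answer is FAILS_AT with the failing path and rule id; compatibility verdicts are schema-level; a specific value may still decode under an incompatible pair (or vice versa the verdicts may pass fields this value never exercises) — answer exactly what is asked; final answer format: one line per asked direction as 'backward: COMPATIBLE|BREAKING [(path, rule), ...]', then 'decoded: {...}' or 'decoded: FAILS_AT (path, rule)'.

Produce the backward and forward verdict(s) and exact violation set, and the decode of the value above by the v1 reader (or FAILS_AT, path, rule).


backward: COMPATIBLE []; forward: COMPATIBLE []; decoded: {"kind": "FAX", "checksum": null, "street": null, "active": true, "age": -2, "seq": -2, "rating": 0.0}

arrows below run writer -> reader for Shipment
backward on Shipment — v2 reading data written by v1:
  writer optional, Channel -> Channel: reader kind maps from writer kind
  no writer field matches reader checksum
  writer optional, string -> string: reader street maps from writer street
  writer optional, bool -> bool: reader active maps from writer active
  writer required, int64 -> int64: reader age maps from writer age
  writer required, int64 -> int64: reader seq maps from writer seq
  writer required, float64 -> float64: reader rating maps from writer rating
  writer field checksum has no reader counterpart
  => no violations; backward on Shipment: COMPATIBLE
forward on Shipment — v1 reading data written by v2:
  writer optional, Channel -> Channel: reader kind maps from writer kind
  no writer field matches reader checksum
  writer optional, string -> string: reader street maps from writer street
  writer optional, bool -> bool: reader active maps from writer active
  writer required, int64 -> int64: reader age maps from writer age
  writer required, int64 -> int64: reader seq maps from writer seq
  writer required, float64 -> float64: reader rating maps from writer rating
  writer field checksum has no reader counterpart
  => no violations; forward on Shipment: COMPATIBLE
decode walk for Shipment under reader schema v1:
  kind := "FAX"
  checksum := null (not supplied -> null)
  street := null (not supplied -> null)
  active := true
  age := -2
  seq := -2
  rating := 0.0
  writer checksum: unmatched, discarded
  => decoded: {"kind": "FAX", "checksum": null, "street": null, "active": true, "age": -2, "seq": -2, "rating": 0.0}


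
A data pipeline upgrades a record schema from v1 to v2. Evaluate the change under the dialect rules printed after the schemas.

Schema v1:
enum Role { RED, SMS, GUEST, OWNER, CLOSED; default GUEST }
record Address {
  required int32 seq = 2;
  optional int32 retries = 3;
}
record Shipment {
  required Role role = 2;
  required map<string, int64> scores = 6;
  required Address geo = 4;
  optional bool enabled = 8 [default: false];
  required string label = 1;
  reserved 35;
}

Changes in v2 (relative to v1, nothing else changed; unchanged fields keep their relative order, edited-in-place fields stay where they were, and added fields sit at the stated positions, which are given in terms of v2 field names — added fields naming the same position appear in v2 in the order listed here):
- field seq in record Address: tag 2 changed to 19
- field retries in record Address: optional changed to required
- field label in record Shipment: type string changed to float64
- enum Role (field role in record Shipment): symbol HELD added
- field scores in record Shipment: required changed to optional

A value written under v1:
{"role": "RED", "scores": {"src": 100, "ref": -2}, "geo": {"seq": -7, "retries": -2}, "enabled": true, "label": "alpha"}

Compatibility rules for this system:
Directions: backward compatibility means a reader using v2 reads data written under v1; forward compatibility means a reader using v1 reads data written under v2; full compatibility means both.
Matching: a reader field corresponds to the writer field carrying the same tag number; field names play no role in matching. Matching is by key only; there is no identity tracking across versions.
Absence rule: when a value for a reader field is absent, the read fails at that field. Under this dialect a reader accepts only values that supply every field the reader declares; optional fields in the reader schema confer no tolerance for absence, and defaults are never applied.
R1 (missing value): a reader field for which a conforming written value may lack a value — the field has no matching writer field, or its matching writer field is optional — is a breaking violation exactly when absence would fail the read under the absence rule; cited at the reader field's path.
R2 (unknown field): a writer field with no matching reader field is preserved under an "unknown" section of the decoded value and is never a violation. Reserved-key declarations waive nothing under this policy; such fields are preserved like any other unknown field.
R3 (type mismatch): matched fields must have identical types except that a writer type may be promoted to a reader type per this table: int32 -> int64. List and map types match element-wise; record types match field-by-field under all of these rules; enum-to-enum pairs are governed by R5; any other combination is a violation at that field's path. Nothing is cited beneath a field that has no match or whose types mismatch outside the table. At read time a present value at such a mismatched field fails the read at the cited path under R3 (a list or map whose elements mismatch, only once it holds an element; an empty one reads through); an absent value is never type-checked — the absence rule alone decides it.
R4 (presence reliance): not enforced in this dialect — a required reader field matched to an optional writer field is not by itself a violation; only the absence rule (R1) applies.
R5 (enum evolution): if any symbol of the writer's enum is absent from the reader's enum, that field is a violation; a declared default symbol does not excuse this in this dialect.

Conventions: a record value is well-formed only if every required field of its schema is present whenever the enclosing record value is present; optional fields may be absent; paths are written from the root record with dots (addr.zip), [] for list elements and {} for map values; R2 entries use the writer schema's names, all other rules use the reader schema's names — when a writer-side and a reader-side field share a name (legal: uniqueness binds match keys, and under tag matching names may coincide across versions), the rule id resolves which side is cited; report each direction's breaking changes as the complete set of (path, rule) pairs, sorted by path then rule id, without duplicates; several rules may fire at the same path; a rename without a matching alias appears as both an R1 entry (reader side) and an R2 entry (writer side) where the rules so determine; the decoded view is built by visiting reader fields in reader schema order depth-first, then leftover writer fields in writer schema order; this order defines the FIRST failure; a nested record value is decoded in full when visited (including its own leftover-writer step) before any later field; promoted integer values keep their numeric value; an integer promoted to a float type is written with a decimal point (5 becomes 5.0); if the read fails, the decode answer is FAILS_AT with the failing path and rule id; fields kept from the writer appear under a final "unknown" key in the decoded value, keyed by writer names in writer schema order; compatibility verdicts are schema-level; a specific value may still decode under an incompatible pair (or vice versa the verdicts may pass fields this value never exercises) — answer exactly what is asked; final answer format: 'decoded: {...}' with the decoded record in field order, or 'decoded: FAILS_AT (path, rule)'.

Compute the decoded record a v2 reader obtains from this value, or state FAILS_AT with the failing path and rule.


decoded: FAILS_AT (geo.seq, R1)

the writer's type comes first in each Shipment pair
decoding the Shipment value with the v2 reader:
  role := "RED"
  scores := {"src": 100, "ref": -2}
  read fails at geo.seq under R1 (no fill)
  => FAILS_AT (geo.seq, R1)
ruling out the remaining Shipment differences:
  field retries in record Address: optional changed to required -> matters for Shipment compatibility verdicts, not for this value's decode
  field label in record Shipment: type string changed to float64 -> matters for Shipment compatibility verdicts, not for this value's decode
  enum Role (field role in record Shipment): symbol HELD added -> matters for Shipment compatibility verdicts, not for this value's decode
  field scores in record Shipment: required changed to optional -> matters for Shipment compatibility verdicts, not for this value's decode


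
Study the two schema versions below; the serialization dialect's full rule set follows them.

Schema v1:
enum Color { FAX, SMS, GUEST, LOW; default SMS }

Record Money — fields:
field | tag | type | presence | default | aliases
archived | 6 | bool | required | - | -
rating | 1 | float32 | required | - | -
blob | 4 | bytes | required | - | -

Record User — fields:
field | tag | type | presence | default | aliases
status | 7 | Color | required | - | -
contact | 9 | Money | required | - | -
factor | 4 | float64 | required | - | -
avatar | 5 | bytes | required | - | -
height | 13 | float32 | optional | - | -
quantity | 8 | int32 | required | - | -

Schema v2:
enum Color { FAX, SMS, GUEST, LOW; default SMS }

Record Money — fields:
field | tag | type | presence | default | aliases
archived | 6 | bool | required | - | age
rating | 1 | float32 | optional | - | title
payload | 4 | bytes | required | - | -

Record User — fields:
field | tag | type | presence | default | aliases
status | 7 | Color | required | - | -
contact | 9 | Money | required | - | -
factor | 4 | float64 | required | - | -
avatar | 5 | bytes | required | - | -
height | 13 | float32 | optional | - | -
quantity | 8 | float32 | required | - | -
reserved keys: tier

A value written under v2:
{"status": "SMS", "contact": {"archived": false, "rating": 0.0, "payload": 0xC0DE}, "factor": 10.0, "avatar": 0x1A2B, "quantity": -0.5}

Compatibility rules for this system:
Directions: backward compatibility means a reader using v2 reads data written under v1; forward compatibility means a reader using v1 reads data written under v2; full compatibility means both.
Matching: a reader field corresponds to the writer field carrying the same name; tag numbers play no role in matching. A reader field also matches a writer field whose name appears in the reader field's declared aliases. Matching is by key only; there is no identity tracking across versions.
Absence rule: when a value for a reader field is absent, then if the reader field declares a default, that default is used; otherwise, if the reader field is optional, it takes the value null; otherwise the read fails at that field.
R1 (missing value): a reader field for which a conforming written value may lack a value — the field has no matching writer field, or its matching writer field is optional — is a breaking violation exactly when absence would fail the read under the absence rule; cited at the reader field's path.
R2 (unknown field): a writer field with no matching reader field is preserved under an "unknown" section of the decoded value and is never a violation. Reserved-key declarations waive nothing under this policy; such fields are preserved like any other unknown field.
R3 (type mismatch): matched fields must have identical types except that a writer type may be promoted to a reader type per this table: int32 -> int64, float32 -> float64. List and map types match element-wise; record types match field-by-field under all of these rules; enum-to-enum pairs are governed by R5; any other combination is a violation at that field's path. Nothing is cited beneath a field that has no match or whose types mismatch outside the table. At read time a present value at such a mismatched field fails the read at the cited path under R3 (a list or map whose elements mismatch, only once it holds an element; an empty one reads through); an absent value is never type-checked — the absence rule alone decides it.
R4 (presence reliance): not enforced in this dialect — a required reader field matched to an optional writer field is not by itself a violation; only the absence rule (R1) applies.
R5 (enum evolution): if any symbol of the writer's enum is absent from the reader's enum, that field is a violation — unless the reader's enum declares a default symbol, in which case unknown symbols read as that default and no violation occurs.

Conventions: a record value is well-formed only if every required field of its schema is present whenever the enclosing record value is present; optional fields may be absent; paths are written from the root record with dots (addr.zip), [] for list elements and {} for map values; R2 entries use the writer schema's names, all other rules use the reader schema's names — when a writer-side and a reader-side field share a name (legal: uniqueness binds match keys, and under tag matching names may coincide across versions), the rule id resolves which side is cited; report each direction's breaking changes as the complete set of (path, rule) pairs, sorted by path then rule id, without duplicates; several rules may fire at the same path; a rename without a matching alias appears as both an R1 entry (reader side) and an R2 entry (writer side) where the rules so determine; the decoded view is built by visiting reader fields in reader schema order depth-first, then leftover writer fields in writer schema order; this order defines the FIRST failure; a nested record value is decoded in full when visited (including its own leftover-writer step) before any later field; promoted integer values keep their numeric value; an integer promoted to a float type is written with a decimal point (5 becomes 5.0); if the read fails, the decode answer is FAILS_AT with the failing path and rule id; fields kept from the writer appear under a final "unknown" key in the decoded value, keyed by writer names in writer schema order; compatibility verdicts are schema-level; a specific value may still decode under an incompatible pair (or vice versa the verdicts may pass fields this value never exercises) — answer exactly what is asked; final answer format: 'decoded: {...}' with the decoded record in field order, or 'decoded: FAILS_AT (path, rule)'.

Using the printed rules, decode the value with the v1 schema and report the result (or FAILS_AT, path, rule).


the writer's type comes first in each User pair
decoding the User value with the v1 reader:
  status := "SMS"
  contact.archived := false
  contact.rating := 0.0
  read fails at contact.blob under R1 (no fill)
  => FAILS_AT (contact.blob, R1)
diffs on User not affecting the asked answer:
  field quantity in record User: type int32 changed to float32 -> schema-level compatibility only; this User value's decode is unchanged
  field rating in record Money: required changed to optional -> schema-level compatibility only; this User value's decode is unchanged

decoded: FAILS_AT (contact.blob, R1)


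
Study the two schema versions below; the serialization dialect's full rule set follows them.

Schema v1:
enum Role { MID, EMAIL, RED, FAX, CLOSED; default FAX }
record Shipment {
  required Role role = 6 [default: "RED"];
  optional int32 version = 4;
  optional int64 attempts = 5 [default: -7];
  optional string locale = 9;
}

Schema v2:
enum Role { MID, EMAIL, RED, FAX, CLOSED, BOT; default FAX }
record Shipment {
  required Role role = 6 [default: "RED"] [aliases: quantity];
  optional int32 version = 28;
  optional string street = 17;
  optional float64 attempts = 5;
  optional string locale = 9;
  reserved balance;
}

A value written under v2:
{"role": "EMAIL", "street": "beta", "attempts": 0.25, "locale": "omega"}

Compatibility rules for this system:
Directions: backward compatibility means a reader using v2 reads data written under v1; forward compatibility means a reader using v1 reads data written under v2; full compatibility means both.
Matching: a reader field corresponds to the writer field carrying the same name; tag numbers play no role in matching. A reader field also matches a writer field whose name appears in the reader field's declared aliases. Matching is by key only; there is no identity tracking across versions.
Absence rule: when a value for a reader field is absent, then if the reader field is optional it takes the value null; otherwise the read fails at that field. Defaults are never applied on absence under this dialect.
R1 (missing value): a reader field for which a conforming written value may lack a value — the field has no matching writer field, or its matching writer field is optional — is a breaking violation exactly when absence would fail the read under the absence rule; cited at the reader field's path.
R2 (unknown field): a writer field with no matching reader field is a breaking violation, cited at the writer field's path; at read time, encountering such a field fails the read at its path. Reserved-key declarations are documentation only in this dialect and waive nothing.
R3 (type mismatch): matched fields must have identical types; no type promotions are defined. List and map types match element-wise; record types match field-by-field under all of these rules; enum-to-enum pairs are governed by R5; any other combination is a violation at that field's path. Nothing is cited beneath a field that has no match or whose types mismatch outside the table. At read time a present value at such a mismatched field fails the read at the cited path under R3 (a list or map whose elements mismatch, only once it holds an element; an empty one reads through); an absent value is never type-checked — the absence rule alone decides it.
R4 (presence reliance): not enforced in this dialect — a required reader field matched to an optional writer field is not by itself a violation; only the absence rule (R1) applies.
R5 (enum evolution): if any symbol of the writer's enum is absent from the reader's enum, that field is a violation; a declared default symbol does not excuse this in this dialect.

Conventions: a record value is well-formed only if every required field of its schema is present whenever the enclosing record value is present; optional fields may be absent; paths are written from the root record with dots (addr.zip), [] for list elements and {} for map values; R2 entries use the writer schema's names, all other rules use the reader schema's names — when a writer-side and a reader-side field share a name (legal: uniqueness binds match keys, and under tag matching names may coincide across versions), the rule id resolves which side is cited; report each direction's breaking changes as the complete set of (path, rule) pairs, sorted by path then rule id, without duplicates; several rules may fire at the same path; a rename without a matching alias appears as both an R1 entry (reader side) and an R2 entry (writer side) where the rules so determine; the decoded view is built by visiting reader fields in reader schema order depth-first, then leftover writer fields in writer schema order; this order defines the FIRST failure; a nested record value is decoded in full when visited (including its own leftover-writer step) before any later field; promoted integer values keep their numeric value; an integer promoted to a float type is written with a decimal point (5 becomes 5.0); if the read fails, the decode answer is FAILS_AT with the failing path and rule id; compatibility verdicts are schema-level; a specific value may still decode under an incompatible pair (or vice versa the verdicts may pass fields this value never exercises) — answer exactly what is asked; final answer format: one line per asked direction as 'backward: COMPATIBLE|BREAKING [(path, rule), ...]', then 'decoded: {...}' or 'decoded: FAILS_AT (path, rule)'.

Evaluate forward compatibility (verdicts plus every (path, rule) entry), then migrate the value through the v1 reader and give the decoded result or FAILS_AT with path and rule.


forward: BREAKING [(attempts, R3), (role, R5), (street, R2)]; decoded: FAILS_AT (attempts, R3)

the writer's type comes first in each Shipment pair
forward pass over Shipment, reader schema v1, writer schema v2:
  role: paired with writer role (Role -> Role; writer required)
  version: paired with writer version (int32 -> int32; writer optional)
  attempts: paired with writer attempts (float64 -> int64; writer optional)
  locale: paired with writer locale (string -> string; writer optional)
  writer street: unknown to reader
  rule R3 violated at attempts
  rule R5 violated at role
  rule R2 violated at street
  => forward: BREAKING (3)
migrating the Shipment value to v1:
  role := "EMAIL"
  version := null (not supplied -> null)
  read fails at attempts under R3
  => FAILS_AT (attempts, R3)
checking off the Shipment differences that do not matter here:
  field version in record Shipment: tag 4 changed to 28 -> fires no rule on Shipment, leaving the asked answer as it is


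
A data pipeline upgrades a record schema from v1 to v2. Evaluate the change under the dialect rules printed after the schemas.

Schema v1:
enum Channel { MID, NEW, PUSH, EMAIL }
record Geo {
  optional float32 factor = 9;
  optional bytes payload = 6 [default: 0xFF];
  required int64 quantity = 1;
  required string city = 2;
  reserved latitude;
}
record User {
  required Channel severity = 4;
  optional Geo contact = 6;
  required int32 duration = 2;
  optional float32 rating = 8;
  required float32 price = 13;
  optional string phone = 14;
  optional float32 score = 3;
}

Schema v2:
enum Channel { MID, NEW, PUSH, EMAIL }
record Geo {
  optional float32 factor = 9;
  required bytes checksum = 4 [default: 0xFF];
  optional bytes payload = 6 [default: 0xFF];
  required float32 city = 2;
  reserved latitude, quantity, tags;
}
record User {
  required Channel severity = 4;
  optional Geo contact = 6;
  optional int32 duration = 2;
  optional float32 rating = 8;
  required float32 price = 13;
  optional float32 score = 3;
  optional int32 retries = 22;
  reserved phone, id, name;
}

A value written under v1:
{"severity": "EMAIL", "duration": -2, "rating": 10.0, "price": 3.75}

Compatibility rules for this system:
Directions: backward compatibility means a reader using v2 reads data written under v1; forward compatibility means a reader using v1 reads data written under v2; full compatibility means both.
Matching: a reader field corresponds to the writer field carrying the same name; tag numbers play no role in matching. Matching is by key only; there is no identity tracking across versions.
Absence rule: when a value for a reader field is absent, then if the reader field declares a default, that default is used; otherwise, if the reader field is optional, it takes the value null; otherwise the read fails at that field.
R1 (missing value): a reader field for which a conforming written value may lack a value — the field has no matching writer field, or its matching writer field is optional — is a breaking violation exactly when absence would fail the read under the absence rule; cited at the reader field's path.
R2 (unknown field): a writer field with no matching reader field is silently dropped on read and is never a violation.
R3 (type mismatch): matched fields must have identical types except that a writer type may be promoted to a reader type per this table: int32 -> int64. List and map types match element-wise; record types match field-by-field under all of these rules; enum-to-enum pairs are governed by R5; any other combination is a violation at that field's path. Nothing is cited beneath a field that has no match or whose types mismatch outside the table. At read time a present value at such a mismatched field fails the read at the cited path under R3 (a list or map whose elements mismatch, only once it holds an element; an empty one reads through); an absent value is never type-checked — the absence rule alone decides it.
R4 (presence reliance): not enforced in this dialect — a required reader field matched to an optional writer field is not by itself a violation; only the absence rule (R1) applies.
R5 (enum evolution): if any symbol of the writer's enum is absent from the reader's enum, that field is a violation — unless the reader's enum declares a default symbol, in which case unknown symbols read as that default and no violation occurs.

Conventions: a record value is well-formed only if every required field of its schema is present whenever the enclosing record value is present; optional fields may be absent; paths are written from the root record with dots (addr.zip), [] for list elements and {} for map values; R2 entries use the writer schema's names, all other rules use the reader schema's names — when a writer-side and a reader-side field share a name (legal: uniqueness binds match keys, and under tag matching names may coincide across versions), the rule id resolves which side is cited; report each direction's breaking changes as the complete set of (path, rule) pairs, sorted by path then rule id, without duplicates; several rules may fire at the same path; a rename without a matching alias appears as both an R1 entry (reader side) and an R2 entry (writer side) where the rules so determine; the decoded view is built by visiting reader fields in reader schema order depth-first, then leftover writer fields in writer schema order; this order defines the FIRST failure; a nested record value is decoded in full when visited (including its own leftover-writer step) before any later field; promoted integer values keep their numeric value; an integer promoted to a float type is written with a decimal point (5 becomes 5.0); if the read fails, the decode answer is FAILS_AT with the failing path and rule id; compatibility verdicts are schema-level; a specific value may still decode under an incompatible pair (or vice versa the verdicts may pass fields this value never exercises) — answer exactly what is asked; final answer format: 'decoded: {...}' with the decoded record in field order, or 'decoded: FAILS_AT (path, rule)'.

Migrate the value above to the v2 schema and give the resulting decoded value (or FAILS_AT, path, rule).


decoded: {"severity": "EMAIL", "contact": null, "duration": -2, "rating": 10.0, "price": 3.75, "score": null, "retries": null}

arrows below run writer -> reader for User
migrating the User value to v2:
  severity := "EMAIL"
  contact := null (absent, optional -> null)
  duration := -2
  rating := 10.0
  price := 3.75
  score := null (absent, optional -> null)
  retries := null (absent, optional -> null)
  => decoded: {"severity": "EMAIL", "contact": null, "duration": -2, "rating": 10.0, "price": 3.75, "score": null, "retries": null}
remaining User differences; none change what is asked:
  added field checksum to record Geo: required bytes, tag 4, default 0xFF (in v2 it sits immediately before payload) -> no rule fires on it and the decoded User view is identical with or without it
  field city in record Geo: type string changed to float32 -> matters for User compatibility verdicts, not for this value's decode
  field duration in record User: required changed to optional -> matters for User compatibility verdicts, not for this value's decode
  removed field quantity from record Geo (its key "quantity" joins the reserved list) -> matters for User compatibility verdicts, not for this value's decode


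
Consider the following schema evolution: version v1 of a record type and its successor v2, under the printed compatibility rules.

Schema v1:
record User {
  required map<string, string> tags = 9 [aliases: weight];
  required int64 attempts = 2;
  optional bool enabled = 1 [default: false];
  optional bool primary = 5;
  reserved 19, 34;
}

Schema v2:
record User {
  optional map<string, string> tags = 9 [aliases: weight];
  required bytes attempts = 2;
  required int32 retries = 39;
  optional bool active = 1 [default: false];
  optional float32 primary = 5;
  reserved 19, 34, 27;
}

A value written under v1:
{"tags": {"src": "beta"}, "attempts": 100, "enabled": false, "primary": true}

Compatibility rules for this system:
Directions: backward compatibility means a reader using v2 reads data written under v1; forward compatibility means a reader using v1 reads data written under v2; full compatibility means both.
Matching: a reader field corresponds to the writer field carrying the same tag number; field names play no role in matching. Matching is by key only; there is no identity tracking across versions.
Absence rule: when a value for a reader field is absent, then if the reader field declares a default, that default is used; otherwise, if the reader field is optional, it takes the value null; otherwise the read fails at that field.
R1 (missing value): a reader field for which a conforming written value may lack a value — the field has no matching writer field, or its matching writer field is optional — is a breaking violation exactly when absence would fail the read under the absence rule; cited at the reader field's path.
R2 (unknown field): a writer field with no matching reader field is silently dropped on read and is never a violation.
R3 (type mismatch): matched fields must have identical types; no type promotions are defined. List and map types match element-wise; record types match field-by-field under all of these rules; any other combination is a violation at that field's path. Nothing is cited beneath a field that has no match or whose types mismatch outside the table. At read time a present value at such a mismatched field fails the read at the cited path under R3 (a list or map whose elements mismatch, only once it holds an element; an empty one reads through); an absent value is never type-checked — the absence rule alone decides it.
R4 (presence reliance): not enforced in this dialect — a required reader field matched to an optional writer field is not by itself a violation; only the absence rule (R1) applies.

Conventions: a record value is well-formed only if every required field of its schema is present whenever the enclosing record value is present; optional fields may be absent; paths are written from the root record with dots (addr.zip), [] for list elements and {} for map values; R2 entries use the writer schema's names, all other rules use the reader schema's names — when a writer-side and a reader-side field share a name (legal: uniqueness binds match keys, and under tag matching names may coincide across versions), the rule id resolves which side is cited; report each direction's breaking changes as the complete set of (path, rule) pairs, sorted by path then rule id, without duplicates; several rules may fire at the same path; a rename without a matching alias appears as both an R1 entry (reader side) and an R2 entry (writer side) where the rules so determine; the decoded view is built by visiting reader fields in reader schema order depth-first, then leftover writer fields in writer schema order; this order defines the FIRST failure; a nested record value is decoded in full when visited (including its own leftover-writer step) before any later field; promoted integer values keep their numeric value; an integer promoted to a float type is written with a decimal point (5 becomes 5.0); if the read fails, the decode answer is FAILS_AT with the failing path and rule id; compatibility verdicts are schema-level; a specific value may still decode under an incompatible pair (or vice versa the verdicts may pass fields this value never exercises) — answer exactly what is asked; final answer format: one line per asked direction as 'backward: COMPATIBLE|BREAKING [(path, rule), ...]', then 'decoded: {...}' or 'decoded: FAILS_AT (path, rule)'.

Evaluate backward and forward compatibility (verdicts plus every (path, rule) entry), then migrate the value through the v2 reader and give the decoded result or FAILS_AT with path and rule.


backward: BREAKING [(attempts, R3), (primary, R3), (retries, R1)]; forward: BREAKING [(attempts, R3), (primary, R3), (tags, R1)]; decoded: FAILS_AT (attempts, R3)

arrows below run writer -> reader for User
checking backward for User: reader v2 against writer v1:
  tags <- tags (map<string, string> -> map<string, string>, writer required)
  attempts <- attempts (int64 -> bytes, writer required)
  retries has no writer counterpart
  active <- enabled (bool -> bool, writer optional)
  primary <- primary (bool -> float32, writer optional)
  breaking: (attempts, R3)
  breaking: (primary, R3)
  breaking: (retries, R1)
  => backward: BREAKING (3)
checking forward for User: reader v1 against writer v2:
  tags <- tags (map<string, string> -> map<string, string>, writer optional)
  attempts <- attempts (bytes -> int64, writer required)
  enabled <- active (bool -> bool, writer optional)
  primary <- primary (float32 -> bool, writer optional)
  retries (writer side), unknown to reader
  breaking: (attempts, R3)
  breaking: (primary, R3)
  breaking: (tags, R1)
  => forward: BREAKING (3)
decode (reader v2):
  tags := {"src": "beta"}
  read fails at attempts under R3
  => FAILS_AT (attempts, R3)


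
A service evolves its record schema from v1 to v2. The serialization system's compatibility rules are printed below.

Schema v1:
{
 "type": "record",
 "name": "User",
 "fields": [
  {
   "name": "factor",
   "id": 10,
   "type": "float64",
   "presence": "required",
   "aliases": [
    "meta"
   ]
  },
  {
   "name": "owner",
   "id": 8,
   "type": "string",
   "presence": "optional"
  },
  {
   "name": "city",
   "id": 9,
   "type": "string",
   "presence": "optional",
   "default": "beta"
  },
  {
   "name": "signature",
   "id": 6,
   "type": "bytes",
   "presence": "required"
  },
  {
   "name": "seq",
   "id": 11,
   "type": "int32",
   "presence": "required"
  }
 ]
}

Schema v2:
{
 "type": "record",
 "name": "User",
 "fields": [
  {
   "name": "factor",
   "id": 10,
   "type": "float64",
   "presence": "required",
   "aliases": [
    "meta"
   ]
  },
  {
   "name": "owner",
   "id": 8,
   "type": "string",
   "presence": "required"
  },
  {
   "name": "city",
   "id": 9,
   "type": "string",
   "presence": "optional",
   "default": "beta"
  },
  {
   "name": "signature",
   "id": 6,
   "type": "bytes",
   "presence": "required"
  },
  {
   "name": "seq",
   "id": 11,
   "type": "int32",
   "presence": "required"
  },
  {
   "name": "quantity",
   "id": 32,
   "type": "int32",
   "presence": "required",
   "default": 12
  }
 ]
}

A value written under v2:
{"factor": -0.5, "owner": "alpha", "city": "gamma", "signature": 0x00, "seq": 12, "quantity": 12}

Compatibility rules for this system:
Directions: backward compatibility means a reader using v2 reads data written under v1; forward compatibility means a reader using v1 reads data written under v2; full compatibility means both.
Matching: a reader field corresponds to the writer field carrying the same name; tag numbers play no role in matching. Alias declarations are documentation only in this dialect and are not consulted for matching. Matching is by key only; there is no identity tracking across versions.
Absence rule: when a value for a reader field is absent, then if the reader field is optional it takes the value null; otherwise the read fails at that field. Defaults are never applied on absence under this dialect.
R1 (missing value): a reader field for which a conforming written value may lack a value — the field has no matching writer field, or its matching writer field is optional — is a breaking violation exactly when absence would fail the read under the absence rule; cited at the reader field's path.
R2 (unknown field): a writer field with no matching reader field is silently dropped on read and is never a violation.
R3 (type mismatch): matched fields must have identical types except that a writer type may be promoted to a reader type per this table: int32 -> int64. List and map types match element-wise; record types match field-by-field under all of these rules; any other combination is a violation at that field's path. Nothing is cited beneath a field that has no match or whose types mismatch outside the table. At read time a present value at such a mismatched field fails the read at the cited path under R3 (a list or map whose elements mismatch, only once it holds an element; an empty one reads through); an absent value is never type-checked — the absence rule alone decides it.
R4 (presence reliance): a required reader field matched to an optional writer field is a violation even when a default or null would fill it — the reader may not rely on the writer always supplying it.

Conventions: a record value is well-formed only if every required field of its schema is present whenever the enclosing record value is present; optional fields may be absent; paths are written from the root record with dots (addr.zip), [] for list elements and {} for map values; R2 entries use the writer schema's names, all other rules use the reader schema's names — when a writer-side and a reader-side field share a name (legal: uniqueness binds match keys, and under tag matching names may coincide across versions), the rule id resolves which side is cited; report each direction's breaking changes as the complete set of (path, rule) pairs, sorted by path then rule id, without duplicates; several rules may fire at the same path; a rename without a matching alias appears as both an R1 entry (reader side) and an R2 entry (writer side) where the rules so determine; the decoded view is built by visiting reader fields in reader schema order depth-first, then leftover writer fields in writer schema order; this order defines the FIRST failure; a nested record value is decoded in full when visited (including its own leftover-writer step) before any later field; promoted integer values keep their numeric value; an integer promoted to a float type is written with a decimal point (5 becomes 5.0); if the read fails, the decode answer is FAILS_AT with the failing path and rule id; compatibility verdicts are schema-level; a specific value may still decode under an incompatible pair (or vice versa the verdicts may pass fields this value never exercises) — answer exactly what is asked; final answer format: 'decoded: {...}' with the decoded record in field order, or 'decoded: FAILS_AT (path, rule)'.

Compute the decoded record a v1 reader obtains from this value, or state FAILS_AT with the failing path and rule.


the writer's type comes first in each User pair
migrating the User value to v1:
  factor := -0.5
  owner := "alpha"
  city := "gamma"
  signature := 0x00
  seq := 12
  writer quantity: unknown -> dropped
  => decoded: {"factor": -0.5, "owner": "alpha", "city": "gamma", "signature": 0x00, "seq": 12}
checking off the User differences that do not matter here:
  added field quantity to record User: required int32, tag 32, default 12 (in v2 it sits last) -> a verdict-level change on User — the shown value reads the same
  field owner in record User: optional changed to required -> a verdict-level change on User — the shown value reads the same

decoded: {"factor": -0.5, "owner": "alpha", "city": "gamma", "signature": 0x00, "seq": 12}
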